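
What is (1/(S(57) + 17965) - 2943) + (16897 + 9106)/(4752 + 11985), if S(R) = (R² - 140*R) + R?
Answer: -654329044771/222451467 ≈ -2941.4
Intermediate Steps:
S(R) = R² - 139*R
(1/(S(57) + 17965) - 2943) + (16897 + 9106)/(4752 + 11985) = (1/(57*(-139 + 57) + 17965) - 2943) + (16897 + 9106)/(4752 + 11985) = (1/(57*(-82) + 17965) - 2943) + 26003/16737 = (1/(-4674 + 17965) - 2943) + 26003*(1/16737) = (1/13291 - 2943) + 26003/16737 = -39115412/13291 + 26003/16737 = -654329044771/222451467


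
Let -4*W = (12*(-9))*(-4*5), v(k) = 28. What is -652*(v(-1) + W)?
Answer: 333824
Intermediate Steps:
W = -540 (W = -12*(-9)*(-4*5)/4 = -(-27)*(-20) = -1/4*2160 = -540)
-652*(v(-1) + W) = -652*(28 - 540) = -652*(-512) = 333824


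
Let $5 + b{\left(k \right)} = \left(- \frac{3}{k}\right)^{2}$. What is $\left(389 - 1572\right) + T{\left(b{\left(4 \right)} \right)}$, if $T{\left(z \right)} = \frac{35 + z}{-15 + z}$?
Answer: $- \frac{368402}{311} \approx -1184.6$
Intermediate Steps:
$b{\left(k \right)} = -5 + \frac{9}{k^{2}}$ ($b{\left(k \right)} = -5 + \left(- \frac{3}{k}\right)^{2} = -5 + \frac{9}{k^{2}}$)
$T{\left(z \right)} = \frac{35 + z}{-15 + z}$
$\left(389 - 1572\right) + T{\left(b{\left(4 \right)} \right)} = \left(389 - 1572\right) + \frac{35 - \left(5 - \frac{9}{16}\right)}{-15 - \left(5 - \frac{9}{16}\right)} = -1183 + \frac{35 + \left(-5 + 9 \cdot \frac{1}{16}\right)}{-15 + \left(-5 + 9 \cdot \frac{1}{16}\right)} = -1183 + \frac{35 + \left(-5 + \frac{9}{16}\right)}{-15 + \left(-5 + \frac{9}{16}\right)} = -1183 + \frac{35 - \frac{71}{16}}{-15 - \frac{71}{16}} = -1183 + \frac{1}{- \frac{311}{16}} \cdot \frac{489}{16} = -1183 - \frac{489}{311} = - \frac{368402}{311}$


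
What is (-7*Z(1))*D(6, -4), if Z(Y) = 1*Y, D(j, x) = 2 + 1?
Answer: -21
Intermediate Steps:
D(j, x) = 3
Z(Y) = Y
(-7*Z(1))*D(6, -4) = -7*1*3 = -7*3 = -21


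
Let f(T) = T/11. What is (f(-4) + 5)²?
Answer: 2601/121 ≈ 21.496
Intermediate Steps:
f(T) = T/11 (f(T) = T*(1/11) = T/11)
(f(-4) + 5)² = ((1/11)*(-4) + 5)² = (-4/11 + 5)² = (51/11)² = 2601/121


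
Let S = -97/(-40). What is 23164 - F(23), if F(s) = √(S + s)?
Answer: 23164 - 3*√1130/20 ≈ 23159.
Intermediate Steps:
S = 97/40 (S = -97*(-1/40) = 97/40 ≈ 2.4250)
F(s) = √(97/40 + s)
23164 - F(23) = 23164 - √(970 + 400*23)/20 = 23164 - √(970 + 9200)/20 = 23164 - √10170/20 = 23164 - 3*√1130/20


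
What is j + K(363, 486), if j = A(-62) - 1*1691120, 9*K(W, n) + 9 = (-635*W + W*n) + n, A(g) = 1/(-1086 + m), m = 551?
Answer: -2723808053/1605 ≈ -1.6971e+6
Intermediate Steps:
A(g) = -1/535 (A(g) = 1/(-1086 + 551) = 1/(-535) = -1/535)
K(W, n) = -1 - 635*W/9 + n/9 + W*n/9 (K(W, n) = -1 + ((-635*W + W*n) + n)/9 = -1 + (n - 635*W + W*n)/9 = -1 + (-635*W/9 + n/9 + W*n/9) = -1 - 635*W/9 + n/9 + W*n/9)
j = -904749201/535 (j = -1/535 - 1*1691120 = -1/535 - 1691120 = -904749201/535 ≈ -1.6911e+6)
j + K(363, 486) = -904749201/535 + (-1 - 635/9*363 + (1/9)*486 + (1/9)*363*486) = -904749201/535 + (-1 - 76835/3 + 54 + 19602) = -904749201/535 - 17870/3 = -2723808053/1605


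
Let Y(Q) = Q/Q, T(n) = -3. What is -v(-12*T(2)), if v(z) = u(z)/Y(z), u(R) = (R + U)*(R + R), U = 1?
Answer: -2664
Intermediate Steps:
u(R) = 2*R*(1 + R) (u(R) = (R + 1)*(R + R) = (1 + R)*(2*R) = 2*R*(1 + R))
Y(Q) = 1
v(z) = 2*z*(1 + z) (v(z) = (2*z*(1 + z))/1 = (2*z*(1 + z))*1 = 2*z*(1 + z))
-v(-12*T(2)) = -2*(-12*(-3))*(1 - 12*(-3)) = -2*36*(1 + 36) = -2*36*37 = -1*2664 = -2664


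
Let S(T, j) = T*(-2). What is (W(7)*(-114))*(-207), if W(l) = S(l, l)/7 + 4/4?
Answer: -23598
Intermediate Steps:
S(T, j) = -2*T
W(l) = 1 - 2*l/7 (W(l) = -2*l/7 + 4/4 = -2*l*(1/7) + 4*(1/4) = -2*l/7 + 1 = 1 - 2*l/7)
(W(7)*(-114))*(-207) = ((1 - 2/7*7)*(-114))*(-207) = ((1 - 2)*(-114))*(-207) = -1*(-114)*(-207) = 114*(-207) = -23598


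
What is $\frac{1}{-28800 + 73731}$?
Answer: $\frac{1}{44931} \approx 2.2256 \cdot 10^{-5}$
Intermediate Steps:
$\frac{1}{-28800 + 73731} = \frac{1}{44931}$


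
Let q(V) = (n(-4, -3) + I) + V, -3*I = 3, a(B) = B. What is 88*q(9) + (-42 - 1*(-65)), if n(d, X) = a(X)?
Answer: 463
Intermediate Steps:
n(d, X) = X
I = -1 (I = -⅓*3 = -1)
q(V) = -4 + V (q(V) = (-3 - 1) + V = -4 + V)
88*q(9) + (-42 - 1*(-65)) = 88*(-4 + 9) + (-42 - 1*(-65)) = 88*5 + (-42 + 65) = 440 + 23 = 463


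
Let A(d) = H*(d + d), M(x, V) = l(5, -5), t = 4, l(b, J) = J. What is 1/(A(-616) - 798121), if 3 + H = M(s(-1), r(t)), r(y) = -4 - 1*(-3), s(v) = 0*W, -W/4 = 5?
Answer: -1/788265 ≈ -1.2686e-6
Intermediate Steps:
W = -20 (W = -4*5 = -20)
s(v) = 0 (s(v) = 0*(-20) = 0)
r(y) = -1 (r(y) = -4 + 3 = -1)
M(x, V) = -5
H = -8 (H = -3 - 5 = -8)
A(d) = -16*d (A(d) = -8*(d + d) = -16*d)
1/(A(-616) - 798121) = 1/(-16*(-616) - 798121) = 1/(9856 - 798121) = 1/(-788265) = -1/788265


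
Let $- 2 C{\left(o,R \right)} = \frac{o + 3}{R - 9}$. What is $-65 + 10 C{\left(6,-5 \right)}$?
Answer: $- \frac{865}{14} \approx -61.786$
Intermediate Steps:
$C{\left(o,R \right)} = - \frac{3 + o}{2 \left(-9 + R\right)}$ ($C{\left(o,R \right)} = - \frac{\left(o + 3\right) \frac{1}{R - 9}}{2} = - \frac{\left(3 + o\right) \frac{1}{-9 + R}}{2} = - \frac{\frac{1}{-9 + R} \left(3 + o\right)}{2} = - \frac{3 + o}{2 \left(-9 + R\right)}$)
$-65 + 10 C{\left(6,-5 \right)} = -65 + 10 \frac{-3 - 6}{2 \left(-9 - 5\right)} = -65 + 10 \frac{-3 - 6}{2 \left(-14\right)} = -65 + 10 \cdot \frac{1}{2} \left(- \frac{1}{14}\right) \left(-9\right) = -65 + 10 \cdot \frac{9}{28} = -65 + \frac{45}{14} = - \frac{865}{14}$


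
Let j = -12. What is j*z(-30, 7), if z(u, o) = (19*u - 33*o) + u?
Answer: 9972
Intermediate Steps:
z(u, o) = -33*o + 20*u (z(u, o) = (-33*o + 19*u) + u = -33*o + 20*u)
j*z(-30, 7) = -12*(-33*7 + 20*(-30)) = -12*(-231 - 600) = -12*(-831) = 9972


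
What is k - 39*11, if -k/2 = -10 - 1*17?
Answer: -375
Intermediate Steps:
k = 54 (k = -2*(-10 - 1*17) = -2*(-10 - 17) = -2*(-27) = 54)
k - 39*11 = 54 - 39*11 = 54 - 429 = -375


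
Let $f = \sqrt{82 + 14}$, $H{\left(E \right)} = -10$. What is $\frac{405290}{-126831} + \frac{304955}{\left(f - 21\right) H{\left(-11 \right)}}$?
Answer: $\frac{54055629947}{29171130} + \frac{121982 \sqrt{6}}{345} \approx 2719.1$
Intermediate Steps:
$f = 4 \sqrt{6}$ ($f = \sqrt{96} = 4 \sqrt{6} \approx 9.798$)
$\frac{405290}{-126831} + \frac{304955}{\left(f - 21\right) H{\left(-11 \right)}} = \frac{405290}{-126831} + \frac{304955}{\left(4 \sqrt{6} - 21\right) \left(-10\right)} = 405290 \left(- \frac{1}{126831}\right) + \frac{304955}{\left(-21 + 4 \sqrt{6}\right) \left(-10\right)} = - \frac{405290}{126831} + \frac{304955}{210 - 40 \sqrt{6}}$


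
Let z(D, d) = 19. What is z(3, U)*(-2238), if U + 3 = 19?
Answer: -42522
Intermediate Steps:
U = 16 (U = -3 + 19 = 16)
z(3, U)*(-2238) = 19*(-2238) = -42522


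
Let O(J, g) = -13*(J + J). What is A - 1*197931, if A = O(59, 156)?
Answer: -199465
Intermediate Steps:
O(J, g) = -26*J
A = -1534 (A = -26*59 = -1534)
A - 1*197931 = -1534 - 1*197931 = -1534 - 197931 = -199465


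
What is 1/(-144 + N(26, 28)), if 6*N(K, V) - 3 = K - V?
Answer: -6/863 ≈ -0.0069525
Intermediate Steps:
N(K, V) = 1/2 - V/6 + K/6 (N(K, V) = 1/2 + (K - V)/6 = 1/2 + (-V/6 + K/6) = 1/2 - V/6 + K/6)
1/(-144 + N(26, 28)) = 1/(-144 + (1/2 - 1/6*28 + (1/6)*26)) = 1/(-144 + (1/2 - 14/3 + 13/3)) = 1/(-144 + 1/6) = 1/(-863/6) = -6/863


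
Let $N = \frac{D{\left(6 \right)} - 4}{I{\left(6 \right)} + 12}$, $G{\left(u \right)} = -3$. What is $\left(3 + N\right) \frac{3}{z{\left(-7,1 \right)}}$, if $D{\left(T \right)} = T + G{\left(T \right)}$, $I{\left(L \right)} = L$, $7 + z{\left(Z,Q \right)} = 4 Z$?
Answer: $- \frac{53}{210} \approx -0.25238$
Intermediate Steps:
$z{\left(Z,Q \right)} = -7 + 4 Z$
$D{\left(T \right)} = -3 + T$ ($D{\left(T \right)} = T - 3 = -3 + T$)
$N = - \frac{1}{18}$ ($N = \frac{\left(-3 + 6\right) - 4}{6 + 12} = \frac{3 - 4}{18} = \left(-1\right) \frac{1}{18} = - \frac{1}{18} \approx -0.055556$)
$\left(3 + N\right) \frac{3}{z{\left(-7,1 \right)}} = \left(3 - \frac{1}{18}\right) \frac{3}{-7 + 4 \left(-7\right)} = \frac{53 \frac{3}{-7 - 28}}{18} = \frac{53 \frac{3}{-35}}{18} = \frac{53 \cdot 3 \left(- \frac{1}{35}\right)}{18} = \frac{53}{18} \left(- \frac{3}{35}\right) = - \frac{53}{210}$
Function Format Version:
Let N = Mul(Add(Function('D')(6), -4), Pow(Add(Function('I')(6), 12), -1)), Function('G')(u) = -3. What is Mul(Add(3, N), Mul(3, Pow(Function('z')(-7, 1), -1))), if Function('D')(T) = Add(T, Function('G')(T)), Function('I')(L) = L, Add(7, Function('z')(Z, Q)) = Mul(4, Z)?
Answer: Rational(-53, 210) ≈ -0.25238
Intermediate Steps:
Function('z')(Z, Q) = Add(-7, Mul(4, Z))
Function('D')(T) = Add(-3, T) (Function('D')(T) = Add(T, -3) = Add(-3, T))
N = Rational(-1, 18) (N = Mul(Add(Add(-3, 6), -4), Pow(Add(6, 12), -1)) = Mul(Add(3, -4), Pow(18, -1)) = Mul(-1, Rational(1, 18)) = Rational(-1, 18) ≈ -0.055556)
Mul(Add(3, N), Mul(3, Pow(Function('z')(-7, 1), -1))) = Mul(Add(3, Rational(-1, 18)), Mul(3, Pow(Add(-7, Mul(4, -7)), -1))) = Mul(Rational(53, 18), Mul(3, Pow(Add(-7, -28), -1))) = Mul(Rational(53, 18), Mul(3, Pow(-35, -1))) = Mul(Rational(53, 18), Mul(3, Rational(-1, 35))) = Mul(Rational(53, 18), Rational(-3, 35)) = Rational(-53, 210)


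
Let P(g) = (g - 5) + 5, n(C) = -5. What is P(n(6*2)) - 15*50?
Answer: -755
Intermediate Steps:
P(g) = g (P(g) = (-5 + g) + 5 = g)
P(n(6*2)) - 15*50 = -5 - 15*50 = -5 - 750 = -755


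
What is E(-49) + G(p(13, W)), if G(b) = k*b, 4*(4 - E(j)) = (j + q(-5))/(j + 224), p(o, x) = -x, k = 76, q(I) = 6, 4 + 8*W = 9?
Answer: -30407/700 ≈ -43.439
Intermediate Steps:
W = 5/8 (W = -1/2 + (1/8)*9 = -1/2 + 9/8 = 5/8 ≈ 0.62500)
E(j) = 4 - (6 + j)/(4*(224 + j)) (E(j) = 4 - (j + 6)/(4*(j + 224)) = 4 - (6 + j)/(4*(224 + j)))
G(b) = 76*b
E(-49) + G(p(13, W)) = (3578 + 15*(-49))/(4*(224 - 49)) + 76*(-1*5/8) = (1/4)*(3578 - 735)/175 + 76*(-5/8) = (1/4)*(1/175)*2843 - 95/2 = 2843/700 - 95/2 = -30407/700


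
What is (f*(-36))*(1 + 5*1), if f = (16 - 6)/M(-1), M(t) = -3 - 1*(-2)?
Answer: 2160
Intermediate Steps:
M(t) = -1 (M(t) = -3 + 2 = -1)
f = -10 (f = (16 - 6)/(-1) = 10*(-1) = -10)
(f*(-36))*(1 + 5*1) = (-10*(-36))*(1 + 5*1) = 360*(1 + 5) = 360*6 = 2160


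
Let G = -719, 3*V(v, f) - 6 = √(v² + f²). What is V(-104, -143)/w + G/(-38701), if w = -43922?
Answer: 15751258/849912661 - 13*√185/131766 ≈ 0.017191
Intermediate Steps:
V(v, f) = 2 + √(f² + v²)/3 (V(v, f) = 2 + √(v² + f²)/3 = 2 + √(f² + v²)/3)
V(-104, -143)/w + G/(-38701) = (2 + √((-143)² + (-104)²)/3)/(-43922) - 719/(-38701) = (2 + √(20449 + 10816)/3)*(-1/43922) - 719*(-1/38701) = (2 + √31265/3)*(-1/43922) + 719/38701 = (2 + (13*√185)/3)*(-1/43922) + 719/38701 = (2 + 13*√185/3)*(-1/43922) + 719/38701 = (-1/21961 - 13*√185/131766) + 719/38701 = 15751258/849912661 - 13*√185/131766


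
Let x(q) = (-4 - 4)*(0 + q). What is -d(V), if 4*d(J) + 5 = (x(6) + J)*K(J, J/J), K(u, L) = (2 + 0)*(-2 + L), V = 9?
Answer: -73/4 ≈ -18.250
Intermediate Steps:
x(q) = -8*q
K(u, L) = -4 + 2*L (K(u, L) = 2*(-2 + L) = -4 + 2*L)
d(J) = 91/4 - J/2 (d(J) = -5/4 + ((-8*6 + J)*(-4 + 2*(J/J)))/4 = -5/4 + ((-48 + J)*(-4 + 2*1))/4 = -5/4 + ((-48 + J)*(-4 + 2))/4 = -5/4 + ((-48 + J)*(-2))/4 = -5/4 + (96 - 2*J)/4 = -5/4 + (24 - J/2) = 91/4 - J/2)
-d(V) = -(91/4 - ½*9) = -(91/4 - 9/2) = -1*73/4 = -73/4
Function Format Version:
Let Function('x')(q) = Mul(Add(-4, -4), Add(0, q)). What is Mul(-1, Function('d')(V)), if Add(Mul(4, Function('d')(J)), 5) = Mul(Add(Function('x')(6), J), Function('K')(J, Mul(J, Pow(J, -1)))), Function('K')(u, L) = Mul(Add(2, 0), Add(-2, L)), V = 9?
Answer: Rational(-73, 4) ≈ -18.250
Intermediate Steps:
Function('x')(q) = Mul(-8, q)
Function('K')(u, L) = Add(-4, Mul(2, L)) (Function('K')(u, L) = Mul(2, Add(-2, L)) = Add(-4, Mul(2, L)))
Function('d')(J) = Add(Rational(91, 4), Mul(Rational(-1, 2), J)) (Function('d')(J) = Add(Rational(-5, 4), Mul(Rational(1, 4), Mul(Add(Mul(-8, 6), J), Add(-4, Mul(2, Mul(J, Pow(J, -1))))))) = Add(Rational(-5, 4), Mul(Rational(1, 4), Mul(Add(-48, J), Add(-4, Mul(2, 1))))) = Add(Rational(-5, 4), Mul(Rational(1, 4), Mul(Add(-48, J), Add(-4, 2)))) = Add(Rational(-5, 4), Mul(Rational(1, 4), Mul(Add(-48, J), -2))) = Add(Rational(-5, 4), Mul(Rational(1, 4), Add(96, Mul(-2, J)))) = Add(Rational(-5, 4), Add(24, Mul(Rational(-1, 2), J))) = Add(Rational(91, 4), Mul(Rational(-1, 2), J)))
Mul(-1, Function('d')(V)) = Mul(-1, Add(Rational(91, 4), Mul(Rational(-1, 2), 9))) = Mul(-1, Add(Rational(91, 4), Rational(-9, 2))) = Mul(-1, Rational(73, 4)) = Rational(-73, 4)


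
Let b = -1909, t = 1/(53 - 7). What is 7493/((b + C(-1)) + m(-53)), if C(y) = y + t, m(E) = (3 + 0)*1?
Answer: -344678/87721 ≈ -3.9293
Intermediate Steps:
m(E) = 3 (m(E) = 3*1 = 3)
t = 1/46 ≈ 0.021739
C(y) = 1/46 + y (C(y) = y + 1/46 = 1/46 + y)
7493/((b + C(-1)) + m(-53)) = 7493/((-1909 + (1/46 - 1)) + 3) = 7493/((-1909 - 45/46) + 3) = 7493/(-87859/46 + 3) = 7493/(-87721/46) = 7493*(-46/87721) = -344678/87721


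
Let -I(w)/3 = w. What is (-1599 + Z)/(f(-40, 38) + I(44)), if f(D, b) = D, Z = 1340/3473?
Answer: 5551987/597356 ≈ 9.2943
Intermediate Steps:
Z = 1340/3473 (Z = 1340*(1/3473) = 1340/3473 ≈ 0.38583)
I(w) = -3*w
(-1599 + Z)/(f(-40, 38) + I(44)) = (-1599 + 1340/3473)/(-40 - 3*44) = -5551987/(3473*(-40 - 132)) = -5551987/3473/(-172) = -5551987/3473*(-1/172) = 5551987/597356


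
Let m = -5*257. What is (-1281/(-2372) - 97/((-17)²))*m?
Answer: -180060625/685508 ≈ -262.67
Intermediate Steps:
m = -1285
(-1281/(-2372) - 97/((-17)²))*m = (-1281/(-2372) - 97/((-17)²))*(-1285) = (-1281*(-1/2372) - 97/289)*(-1285) = (1281/2372 - 97*1/289)*(-1285) = (1281/2372 - 97/289)*(-1285) = (140125/685508)*(-1285) = -180060625/685508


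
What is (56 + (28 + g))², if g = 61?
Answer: 21025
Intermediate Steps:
(56 + (28 + g))² = (56 + (28 + 61))² = (56 + 89)² = 145² = 21025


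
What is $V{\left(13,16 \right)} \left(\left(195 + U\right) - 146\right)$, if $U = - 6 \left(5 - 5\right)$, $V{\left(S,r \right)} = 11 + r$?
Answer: $1323$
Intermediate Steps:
$U = 0$ ($U = \left(-6\right) 0 = 0$)
$V{\left(13,16 \right)} \left(\left(195 + U\right) - 146\right) = \left(11 + 16\right) \left(\left(195 + 0\right) - 146\right) = 27 \left(195 - 146\right) = 27 \cdot 49 = 1323$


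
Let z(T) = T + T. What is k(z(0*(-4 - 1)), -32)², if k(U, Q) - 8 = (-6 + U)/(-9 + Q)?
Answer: 111556/1681 ≈ 66.363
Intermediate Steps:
z(T) = 2*T
k(U, Q) = 8 + (-6 + U)/(-9 + Q)
k(z(0*(-4 - 1)), -32)² = ((-78 + 2*(0*(-4 - 1)) + 8*(-32))/(-9 - 32))² = ((-78 + 2*(0*(-5)) - 256)/(-41))² = (-(-78 + 2*0 - 256)/41)² = (-(-78 + 0 - 256)/41)² = (-1/41*(-334))² = (334/41)² = 111556/1681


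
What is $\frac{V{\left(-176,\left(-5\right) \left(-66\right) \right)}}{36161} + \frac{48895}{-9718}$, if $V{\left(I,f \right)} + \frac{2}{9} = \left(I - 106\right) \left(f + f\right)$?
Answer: $- \frac{32191275731}{3162713382} \approx -10.178$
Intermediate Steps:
$V{\left(I,f \right)} = - \frac{2}{9} + 2 f \left(-106 + I\right)$ ($V{\left(I,f \right)} = - \frac{2}{9} + \left(I - 106\right) \left(f + f\right) = - \frac{2}{9} + \left(-106 + I\right) 2 f = - \frac{2}{9} + 2 f \left(-106 + I\right)$)
$\frac{V{\left(-176,\left(-5\right) \left(-66\right) \right)}}{36161} + \frac{48895}{-9718} = \frac{- \frac{2}{9} - 212 \left(\left(-5\right) \left(-66\right)\right) + 2 \left(-176\right) \left(\left(-5\right) \left(-66\right)\right)}{36161} + \frac{48895}{-9718} = \left(- \frac{2}{9} - 69960 + 2 \left(-176\right) 330\right) \frac{1}{36161} + 48895 \left(- \frac{1}{9718}\right) = \left(- \frac{2}{9} - 69960 - 116160\right) \frac{1}{36161} - \frac{48895}{9718} = \left(- \frac{1675082}{9}\right) \frac{1}{36161} - \frac{48895}{9718} = - \frac{1675082}{325449} - \frac{48895}{9718} = - \frac{32191275731}{3162713382}$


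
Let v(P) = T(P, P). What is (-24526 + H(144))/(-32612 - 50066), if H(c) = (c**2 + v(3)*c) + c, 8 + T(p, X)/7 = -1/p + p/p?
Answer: 5519/41339 ≈ 0.13351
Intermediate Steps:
T(p, X) = -49 - 7/p (T(p, X) = -56 + 7*(-1/p + p/p) = -56 + 7*(-1/p + 1) = -56 + 7*(1 - 1/p) = -56 + (7 - 7/p) = -49 - 7/p)
v(P) = -49 - 7/P
H(c) = c**2 - 151*c/3 (H(c) = (c**2 + (-49 - 7/3)*c) + c = (c**2 - 154*c/3) + c = c**2 - 151*c/3)
(-24526 + H(144))/(-32612 - 50066) = (-24526 + (1/3)*144*(-151 + 3*144))/(-32612 - 50066) = (-24526 + (1/3)*144*(-151 + 432))/(-82678) = (-24526 + (1/3)*144*281)*(-1/82678) = (-24526 + 13488)*(-1/82678) = -11038*(-1/82678) = 5519/41339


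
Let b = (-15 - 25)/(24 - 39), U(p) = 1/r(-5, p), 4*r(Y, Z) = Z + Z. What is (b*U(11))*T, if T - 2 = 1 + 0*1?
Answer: 16/11 ≈ 1.4545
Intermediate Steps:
T = 3 (T = 2 + (1 + 0*1) = 2 + (1 + 0) = 2 + 1 = 3)
r(Y, Z) = Z/2 (r(Y, Z) = (Z + Z)/4 = (2*Z)/4 = Z/2)
U(p) = 2/p (U(p) = 1/(p/2) = 2/p)
b = 8/3 (b = -40/(-15) = -40*(-1/15) = 8/3 ≈ 2.6667)
(b*U(11))*T = (8*(2/11)/3)*3 = (8*(2*(1/11))/3)*3 = ((8/3)*(2/11))*3 = (16/33)*3 = 16/11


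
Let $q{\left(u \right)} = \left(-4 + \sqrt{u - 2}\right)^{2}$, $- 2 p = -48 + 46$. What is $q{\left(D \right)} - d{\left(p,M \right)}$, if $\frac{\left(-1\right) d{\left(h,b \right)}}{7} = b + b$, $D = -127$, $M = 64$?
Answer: $783 - 8 i \sqrt{129} \approx 783.0 - 90.863 i$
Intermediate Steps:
$p = 1$ ($p = - \frac{-48 + 46}{2} = \left(- \frac{1}{2}\right) \left(-2\right) = 1$)
$d{\left(h,b \right)} = - 14 b$ ($d{\left(h,b \right)} = - 7 \left(b + b\right) = - 7 \cdot 2 b = - 14 b$)
$q{\left(u \right)} = \left(-4 + \sqrt{-2 + u}\right)^{2}$
$q{\left(D \right)} - d{\left(p,M \right)} = \left(-4 + \sqrt{-2 - 127}\right)^{2} - \left(-14\right) 64 = \left(-4 + \sqrt{-129}\right)^{2} - -896 = \left(-4 + i \sqrt{129}\right)^{2} + 896 = 896 + \left(-4 + i \sqrt{129}\right)^{2}$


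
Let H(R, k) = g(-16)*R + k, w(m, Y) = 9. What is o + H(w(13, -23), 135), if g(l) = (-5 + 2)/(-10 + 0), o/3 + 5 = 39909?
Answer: 1198497/10 ≈ 1.1985e+5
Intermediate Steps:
o = 119712 (o = -15 + 3*39909 = -15 + 119727 = 119712)
g(l) = 3/10 (g(l) = -3/(-10) = -3*(-⅒) = 3/10)
H(R, k) = k + 3*R/10 (H(R, k) = 3*R/10 + k = k + 3*R/10)
o + H(w(13, -23), 135) = 119712 + (135 + (3/10)*9) = 119712 + (135 + 27/10) = 119712 + 1377/10 = 1198497/10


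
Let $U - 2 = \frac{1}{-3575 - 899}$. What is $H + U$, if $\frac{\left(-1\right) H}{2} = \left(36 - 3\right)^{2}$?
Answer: $- \frac{9735425}{4474} \approx -2176.0$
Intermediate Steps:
$H = -2178$ ($H = - 2 \left(36 - 3\right)^{2} = - 2 \cdot 33^{2} = \left(-2\right) 1089 = -2178$)
$U = \frac{8947}{4474}$ ($U = 2 + \frac{1}{-3575 - 899} = 2 + \frac{1}{-4474} = 2 - \frac{1}{4474} = \frac{8947}{4474} \approx 1.9998$)
$H + U = -2178 + \frac{8947}{4474} = - \frac{9735425}{4474}$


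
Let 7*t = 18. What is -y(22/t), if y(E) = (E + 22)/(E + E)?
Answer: -25/14 ≈ -1.7857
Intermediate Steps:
t = 18/7 (t = (1/7)*18 = 18/7 ≈ 2.5714)
y(E) = (22 + E)/(2*E) (y(E) = (22 + E)/((2*E)) = (22 + E)*(1/(2*E)) = (22 + E)/(2*E))
-y(22/t) = -(22 + 22/(18/7))/(2*(22/(18/7))) = -(22 + 22*(7/18))/(2*(22*(7/18))) = -(22 + 77/9)/(2*77/9) = -9*275/(2*77*9) = -1*25/14 = -25/14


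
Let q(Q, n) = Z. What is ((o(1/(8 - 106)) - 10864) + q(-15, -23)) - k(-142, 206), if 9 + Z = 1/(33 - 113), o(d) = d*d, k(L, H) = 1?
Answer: -2088680301/192080 ≈ -10874.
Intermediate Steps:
o(d) = d**2
Z = -721/80 (Z = -9 + 1/(33 - 113) = -9 + 1/(-80) = -9 - 1/80 = -721/80 ≈ -9.0125)
q(Q, n) = -721/80
((o(1/(8 - 106)) - 10864) + q(-15, -23)) - k(-142, 206) = (((1/(8 - 106))**2 - 10864) - 721/80) - 1*1 = (((1/(-98))**2 - 10864) - 721/80) - 1 = (((-1/98)**2 - 10864) - 721/80) - 1 = ((1/9604 - 10864) - 721/80) - 1 = (-104337855/9604 - 721/80) - 1 = -2088488221/192080 - 1 = -2088680301/192080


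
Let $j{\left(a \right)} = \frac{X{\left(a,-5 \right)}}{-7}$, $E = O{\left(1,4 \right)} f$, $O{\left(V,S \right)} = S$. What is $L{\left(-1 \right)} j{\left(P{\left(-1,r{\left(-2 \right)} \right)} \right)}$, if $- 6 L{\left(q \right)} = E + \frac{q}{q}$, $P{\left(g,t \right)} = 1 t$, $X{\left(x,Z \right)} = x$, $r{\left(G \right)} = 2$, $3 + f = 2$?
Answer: $- \frac{1}{7} \approx -0.14286$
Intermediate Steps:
$f = -1$ ($f = -3 + 2 = -1$)
$E = -4$ ($E = 4 \left(-1\right) = -4$)
$P{\left(g,t \right)} = t$
$L{\left(q \right)} = \frac{1}{2}$ ($L{\left(q \right)} = - \frac{-4 + \frac{q}{q}}{6} = - \frac{-4 + 1}{6} = \left(- \frac{1}{6}\right) \left(-3\right) = \frac{1}{2}$)
$j{\left(a \right)} = - \frac{a}{7}$ ($j{\left(a \right)} = \frac{a}{-7} = a \left(- \frac{1}{7}\right) = - \frac{a}{7}$)
$L{\left(-1 \right)} j{\left(P{\left(-1,r{\left(-2 \right)} \right)} \right)} = \frac{\left(- \frac{1}{7}\right) 2}{2} = \frac{1}{2} \left(- \frac{2}{7}\right) = - \frac{1}{7}$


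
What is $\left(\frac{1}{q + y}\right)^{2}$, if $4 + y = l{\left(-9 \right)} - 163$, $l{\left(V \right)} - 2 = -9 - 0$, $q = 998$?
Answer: $\frac{1}{678976} \approx 1.4728 \cdot 10^{-6}$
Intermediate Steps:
$l{\left(V \right)} = -7$ ($l{\left(V \right)} = 2 - 9 = -7$)
$y = -174$ ($y = -4 - 170 = -174$)
$\left(\frac{1}{q + y}\right)^{2} = \left(\frac{1}{998 - 174}\right)^{2} = \left(\frac{1}{824}\right)^{2} = \frac{1}{678976}$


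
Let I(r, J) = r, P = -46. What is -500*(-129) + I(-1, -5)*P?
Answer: 64546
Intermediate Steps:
-500*(-129) + I(-1, -5)*P = -500*(-129) - 1*(-46) = 64500 + 46 = 64546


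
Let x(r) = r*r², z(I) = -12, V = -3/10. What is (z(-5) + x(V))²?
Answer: 144648729/1000000 ≈ 144.65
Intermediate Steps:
V = -3/10 (V = -3*⅒ = -3/10 ≈ -0.30000)
x(r) = r³
(z(-5) + x(V))² = (-12 + (-3/10)³)² = (-12 - 27/1000)² = (-12027/1000)² = 144648729/1000000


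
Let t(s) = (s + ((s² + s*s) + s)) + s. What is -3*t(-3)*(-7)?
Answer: 189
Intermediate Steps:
t(s) = 2*s² + 3*s (t(s) = (s + ((s² + s²) + s)) + s = (s + (2*s² + s)) + s = (s + (s + 2*s²)) + s = (2*s + 2*s²) + s = 2*s² + 3*s)
-3*t(-3)*(-7) = -(-9)*(3 + 2*(-3))*(-7) = -(-9)*(3 - 6)*(-7) = -(-9)*(-3)*(-7) = -3*9*(-7) = -27*(-7) = 189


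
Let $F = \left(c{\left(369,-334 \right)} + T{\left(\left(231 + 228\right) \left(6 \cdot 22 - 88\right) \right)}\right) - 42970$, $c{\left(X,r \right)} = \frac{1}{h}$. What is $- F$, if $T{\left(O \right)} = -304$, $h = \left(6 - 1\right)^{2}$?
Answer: $\frac{1081849}{25} \approx 43274.0$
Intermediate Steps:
$h = 25$ ($h = 5^{2} = 25$)
$c{\left(X,r \right)} = \frac{1}{25}$
$F = - \frac{1081849}{25}$ ($F = \left(\frac{1}{25} - 304\right) - 42970 = - \frac{7599}{25} - 42970 = - \frac{1081849}{25} \approx -43274.0$)
$- F = \left(-1\right) \left(- \frac{1081849}{25}\right) = \frac{1081849}{25}$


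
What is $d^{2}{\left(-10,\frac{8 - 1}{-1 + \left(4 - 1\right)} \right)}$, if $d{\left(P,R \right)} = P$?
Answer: $100$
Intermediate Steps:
$d^{2}{\left(-10,\frac{8 - 1}{-1 + \left(4 - 1\right)} \right)} = \left(-10\right)^{2} = 100$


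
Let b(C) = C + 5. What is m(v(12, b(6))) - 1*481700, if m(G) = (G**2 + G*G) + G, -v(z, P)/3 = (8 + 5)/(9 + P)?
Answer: -96338869/200 ≈ -4.8169e+5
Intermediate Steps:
b(C) = 5 + C
v(z, P) = -39/(9 + P) (v(z, P) = -3*(8 + 5)/(9 + P) = -39/(9 + P))
m(G) = G + 2*G**2 (m(G) = (G**2 + G**2) + G = 2*G**2 + G = G + 2*G**2)
m(v(12, b(6))) - 1*481700 = (-39/(9 + (5 + 6)))*(1 + 2*(-39/(9 + (5 + 6)))) - 1*481700 = (-39/(9 + 11))*(1 + 2*(-39/(9 + 11))) - 481700 = (-39/20)*(1 + 2*(-39/20)) - 481700 = (-39*1/20)*(1 + 2*(-39*1/20)) - 481700 = -39*(1 + 2*(-39/20))/20 - 481700 = -39*(1 - 39/10)/20 - 481700 = -39/20*(-29/10) - 481700 = 1131/200 - 481700 = -96338869/200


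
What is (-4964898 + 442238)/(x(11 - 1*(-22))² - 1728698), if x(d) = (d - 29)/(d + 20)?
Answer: 6352075970/2427956333 ≈ 2.6162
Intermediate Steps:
x(d) = (-29 + d)/(20 + d)
(-4964898 + 442238)/(x(11 - 1*(-22))² - 1728698) = (-4964898 + 442238)/(((-29 + (11 - 1*(-22)))/(20 + (11 - 1*(-22))))² - 1728698) = -4522660/(((-29 + (11 + 22))/(20 + (11 + 22)))² - 1728698) = -4522660/(((-29 + 33)/(20 + 33))² - 1728698) = -4522660/((4/53)² - 1728698) = -4522660/(16/2809 - 1728698) = -4522660/(-4855912666/2809) = -4522660*(-2809/4855912666) = 6352075970/2427956333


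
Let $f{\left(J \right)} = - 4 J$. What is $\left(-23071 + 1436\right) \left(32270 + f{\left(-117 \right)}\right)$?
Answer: $-708286630$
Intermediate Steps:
$\left(-23071 + 1436\right) \left(32270 + f{\left(-117 \right)}\right) = \left(-23071 + 1436\right) \left(32270 - -468\right) = - 21635 \left(32270 + 468\right) = \left(-21635\right) 32738 = -708286630$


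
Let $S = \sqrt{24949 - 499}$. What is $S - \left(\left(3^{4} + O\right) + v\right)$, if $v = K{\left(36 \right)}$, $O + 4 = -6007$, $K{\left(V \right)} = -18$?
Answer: $5948 + 5 \sqrt{978} \approx 6104.4$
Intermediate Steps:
$O = -6011$ ($O = -4 - 6007 = -6011$)
$v = -18$
$S = 5 \sqrt{978}$ ($S = \sqrt{24450} = 5 \sqrt{978} \approx 156.36$)
$S - \left(\left(3^{4} + O\right) + v\right) = 5 \sqrt{978} - \left(\left(3^{4} - 6011\right) - 18\right) = 5 \sqrt{978} - \left(\left(81 - 6011\right) - 18\right) = 5 \sqrt{978} - \left(-5930 - 18\right) = 5 \sqrt{978} - -5948 = 5 \sqrt{978} + 5948 = 5948 + 5 \sqrt{978}$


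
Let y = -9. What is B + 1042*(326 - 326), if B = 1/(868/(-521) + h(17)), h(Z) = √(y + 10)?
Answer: -521/347 ≈ -1.5014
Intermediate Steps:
h(Z) = 1 (h(Z) = √(-9 + 10) = √1 = 1)
B = -521/347 (B = 1/(868/(-521) + 1) = 1/(868*(-1/521) + 1) = 1/(-868/521 + 1) = 1/(-347/521) = -521/347 ≈ -1.5014)
B + 1042*(326 - 326) = -521/347 + 1042*(326 - 326) = -521/347 + 1042*0 = -521/347 + 0 = -521/347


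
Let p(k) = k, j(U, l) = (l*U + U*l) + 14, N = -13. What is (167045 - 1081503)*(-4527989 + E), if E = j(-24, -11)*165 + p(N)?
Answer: 4058887673976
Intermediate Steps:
j(U, l) = 14 + 2*U*l (j(U, l) = (U*l + U*l) + 14 = 2*U*l + 14 = 14 + 2*U*l)
E = 89417 (E = (14 + 2*(-24)*(-11))*165 - 13 = (14 + 528)*165 - 13 = 542*165 - 13 = 89430 - 13 = 89417)
(167045 - 1081503)*(-4527989 + E) = (167045 - 1081503)*(-4527989 + 89417) = -914458*(-4438572) = 4058887673976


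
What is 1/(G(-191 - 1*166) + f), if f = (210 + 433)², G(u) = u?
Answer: 1/413092 ≈ 2.4208e-6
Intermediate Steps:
f = 413449 (f = 643² = 413449)
1/(G(-191 - 1*166) + f) = 1/((-191 - 1*166) + 413449) = 1/((-191 - 166) + 413449) = 1/(-357 + 413449) = 1/413092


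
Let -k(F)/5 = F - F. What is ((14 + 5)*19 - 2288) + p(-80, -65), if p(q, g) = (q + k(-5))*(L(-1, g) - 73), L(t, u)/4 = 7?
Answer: 1673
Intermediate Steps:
k(F) = 0 (k(F) = -5*(F - F) = -5*0 = 0)
L(t, u) = 28 (L(t, u) = 4*7 = 28)
p(q, g) = -45*q (p(q, g) = (q + 0)*(28 - 73) = q*(-45) = -45*q)
((14 + 5)*19 - 2288) + p(-80, -65) = ((14 + 5)*19 - 2288) - 45*(-80) = (19*19 - 2288) + 3600 = (361 - 2288) + 3600 = -1927 + 3600 = 1673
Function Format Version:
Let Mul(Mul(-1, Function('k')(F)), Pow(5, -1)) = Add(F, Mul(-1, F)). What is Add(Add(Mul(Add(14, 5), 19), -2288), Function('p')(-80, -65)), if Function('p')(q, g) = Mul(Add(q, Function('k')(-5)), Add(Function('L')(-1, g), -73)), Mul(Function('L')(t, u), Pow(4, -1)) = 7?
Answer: 1673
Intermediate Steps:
Function('k')(F) = 0 (Function('k')(F) = Mul(-5, Add(F, Mul(-1, F))) = Mul(-5, 0) = 0)
Function('L')(t, u) = 28 (Function('L')(t, u) = Mul(4, 7) = 28)
Function('p')(q, g) = Mul(-45, q) (Function('p')(q, g) = Mul(Add(q, 0), Add(28, -73)) = Mul(q, -45) = Mul(-45, q))
Add(Add(Mul(Add(14, 5), 19), -2288), Function('p')(-80, -65)) = Add(Add(Mul(Add(14, 5), 19), -2288), Mul(-45, -80)) = Add(Add(Mul(19, 19), -2288), 3600) = Add(Add(361, -2288), 3600) = Add(-1927, 3600) = 1673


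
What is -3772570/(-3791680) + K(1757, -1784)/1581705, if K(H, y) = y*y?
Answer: 1803470593393/599731921440 ≈ 3.0071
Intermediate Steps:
K(H, y) = y²
-3772570/(-3791680) + K(1757, -1784)/1581705 = -3772570/(-3791680) + (-1784)²/1581705 = -3772570*(-1/3791680) + 3182656*(1/1581705) = 377257/379168 + 3182656/1581705 = 1803470593393/599731921440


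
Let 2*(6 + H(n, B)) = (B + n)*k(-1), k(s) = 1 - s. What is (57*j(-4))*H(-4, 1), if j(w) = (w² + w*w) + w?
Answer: -14364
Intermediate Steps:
H(n, B) = -6 + B + n (H(n, B) = -6 + ((B + n)*(1 - 1*(-1)))/2 = -6 + ((B + n)*(1 + 1))/2 = -6 + ((B + n)*2)/2 = -6 + (2*B + 2*n)/2 = -6 + (B + n) = -6 + B + n)
j(w) = w + 2*w² (j(w) = (w² + w²) + w = 2*w² + w = w + 2*w²)
(57*j(-4))*H(-4, 1) = (57*(-4*(1 + 2*(-4))))*(-6 + 1 - 4) = (57*(-4*(1 - 8)))*(-9) = (57*(-4*(-7)))*(-9) = (57*28)*(-9) = 1596*(-9) = -14364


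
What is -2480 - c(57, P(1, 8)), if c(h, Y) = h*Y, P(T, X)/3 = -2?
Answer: -2138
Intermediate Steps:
P(T, X) = -6 (P(T, X) = 3*(-2) = -6)
c(h, Y) = Y*h
-2480 - c(57, P(1, 8)) = -2480 - (-6)*57 = -2480 - 1*(-342) = -2480 + 342 = -2138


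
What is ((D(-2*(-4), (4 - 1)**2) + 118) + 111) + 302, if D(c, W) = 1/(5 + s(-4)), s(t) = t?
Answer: 532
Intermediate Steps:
D(c, W) = 1 (D(c, W) = 1/(5 - 4) = 1/1 = 1)
((D(-2*(-4), (4 - 1)**2) + 118) + 111) + 302 = ((1 + 118) + 111) + 302 = (119 + 111) + 302 = 230 + 302 = 532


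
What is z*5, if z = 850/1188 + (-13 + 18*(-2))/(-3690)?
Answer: 44371/12177 ≈ 3.6438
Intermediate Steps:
z = 44371/60885 (z = 850*(1/1188) + (-13 - 36)*(-1/3690) = 425/594 - 49*(-1/3690) = 425/594 + 49/3690 = 44371/60885 ≈ 0.72877)
z*5 = (44371/60885)*5 = 44371/12177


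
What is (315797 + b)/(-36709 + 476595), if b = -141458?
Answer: 174339/439886 ≈ 0.39633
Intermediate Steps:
(315797 + b)/(-36709 + 476595) = (315797 - 141458)/(-36709 + 476595) = 174339/439886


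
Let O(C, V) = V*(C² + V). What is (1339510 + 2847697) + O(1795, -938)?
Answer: -3017192399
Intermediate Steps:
O(C, V) = V*(V + C²)
(1339510 + 2847697) + O(1795, -938) = (1339510 + 2847697) - 938*(-938 + 1795²) = 4187207 - 938*(-938 + 3222025) = 4187207 - 938*3221087 = 4187207 - 3021379606 = -3017192399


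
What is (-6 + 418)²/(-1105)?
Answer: -169744/1105 ≈ -153.61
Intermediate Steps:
(-6 + 418)²/(-1105) = 412²*(-1/1105) = 169744*(-1/1105) = -169744/1105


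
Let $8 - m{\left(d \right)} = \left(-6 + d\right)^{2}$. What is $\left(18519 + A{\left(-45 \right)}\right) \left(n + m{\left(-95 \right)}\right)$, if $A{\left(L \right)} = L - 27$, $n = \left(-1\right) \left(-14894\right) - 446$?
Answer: $78491985$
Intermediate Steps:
$n = 14448$ ($n = 14894 - 446 = 14448$)
$m{\left(d \right)} = 8 - \left(-6 + d\right)^{2}$
$A{\left(L \right)} = -27 + L$ ($A{\left(L \right)} = L - 27 = -27 + L$)
$\left(18519 + A{\left(-45 \right)}\right) \left(n + m{\left(-95 \right)}\right) = \left(18519 - 72\right) \left(14448 + \left(8 - \left(-6 - 95\right)^{2}\right)\right) = \left(18519 - 72\right) \left(14448 + \left(8 - \left(-101\right)^{2}\right)\right) = 18447 \left(14448 + \left(8 - 10201\right)\right) = 18447 \left(14448 - 10193\right) = 18447 \cdot 4255 = 78491985$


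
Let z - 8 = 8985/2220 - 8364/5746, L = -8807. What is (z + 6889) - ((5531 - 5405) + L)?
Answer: 389701759/25012 ≈ 15581.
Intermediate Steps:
z = 264919/25012 (z = 8 + (8985/2220 - 8364/5746) = 8 + (8985*(1/2220) - 8364*1/5746) = 8 + (599/148 - 246/169) = 8 + 64823/25012 = 264919/25012 ≈ 10.592)
(z + 6889) - ((5531 - 5405) + L) = (264919/25012 + 6889) - ((5531 - 5405) - 8807) = 172572587/25012 - (126 - 8807) = 172572587/25012 - 1*(-8681) = 172572587/25012 + 8681 = 389701759/25012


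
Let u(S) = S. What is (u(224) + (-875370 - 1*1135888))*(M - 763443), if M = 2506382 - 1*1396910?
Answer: -695876083986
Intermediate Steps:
M = 1109472 (M = 2506382 - 1396910 = 1109472)
(u(224) + (-875370 - 1*1135888))*(M - 763443) = (224 + (-875370 - 1*1135888))*(1109472 - 763443) = (224 + (-875370 - 1135888))*346029 = (224 - 2011258)*346029 = -2011034*346029 = -695876083986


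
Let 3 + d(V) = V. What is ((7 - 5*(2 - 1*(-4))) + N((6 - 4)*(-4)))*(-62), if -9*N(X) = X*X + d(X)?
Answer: 16120/9 ≈ 1791.1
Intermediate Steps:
d(V) = -3 + V
N(X) = ⅓ - X/9 - X²/9 (N(X) = -(X*X + (-3 + X))/9 = -(X² + (-3 + X))/9 = -(-3 + X + X²)/9 = ⅓ - X/9 - X²/9)
((7 - 5*(2 - 1*(-4))) + N((6 - 4)*(-4)))*(-62) = ((7 - 5*(2 - 1*(-4))) + (⅓ - (6 - 4)*(-4)/9 - 16*(6 - 4)²/9))*(-62) = ((7 - 5*(2 + 4)) + (⅓ - 2*(-4)/9 - (2*(-4))²/9))*(-62) = ((7 - 5*6) + (⅓ - ⅑*(-8) - ⅑*(-8)²))*(-62) = ((7 - 30) + (⅓ + 8/9 - ⅑*64))*(-62) = (-23 + (⅓ + 8/9 - 64/9))*(-62) = (-23 - 53/9)*(-62) = -260/9*(-62) = 16120/9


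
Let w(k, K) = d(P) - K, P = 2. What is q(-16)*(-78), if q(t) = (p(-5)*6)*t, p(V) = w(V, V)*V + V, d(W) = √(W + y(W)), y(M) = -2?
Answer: -224640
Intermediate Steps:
d(W) = √(-2 + W) (d(W) = √(W - 2) = √(-2 + W))
w(k, K) = -K (w(k, K) = √(-2 + 2) - K = √0 - K = 0 - K = -K)
p(V) = V - V² (p(V) = (-V)*V + V = -V² + V = V - V²)
q(t) = -180*t (q(t) = (-5*(1 - 1*(-5))*6)*t = (-5*(1 + 5)*6)*t = (-5*6*6)*t = (-30*6)*t = -180*t)
q(-16)*(-78) = -180*(-16)*(-78) = 2880*(-78) = -224640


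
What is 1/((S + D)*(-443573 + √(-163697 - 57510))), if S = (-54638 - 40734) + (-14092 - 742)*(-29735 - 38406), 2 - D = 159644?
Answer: -443573/198832736891241698880 - I*√221207/198832736891241698880 ≈ -2.2309e-15 - 2.3654e-18*I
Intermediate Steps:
D = -159642 (D = 2 - 1*159644 = 2 - 159644 = -159642)
S = 1010708222 (S = -95372 - 14834*(-68141) = -95372 + 1010803594 = 1010708222)
1/((S + D)*(-443573 + √(-163697 - 57510))) = 1/((1010708222 - 159642)*(-443573 + √(-163697 - 57510))) = 1/(1010548580*(-443573 + √(-221207))) = 1/(1010548580*(-443573 + I*√221207)) = 1/(-448252065276340 + 1010548580*I*√221207)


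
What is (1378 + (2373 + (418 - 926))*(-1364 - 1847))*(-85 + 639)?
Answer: -3316873898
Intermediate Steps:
(1378 + (2373 + (418 - 926))*(-1364 - 1847))*(-85 + 639) = (1378 + (2373 - 508)*(-3211))*554 = (1378 + 1865*(-3211))*554 = (1378 - 5988515)*554 = -5987137*554 = -3316873898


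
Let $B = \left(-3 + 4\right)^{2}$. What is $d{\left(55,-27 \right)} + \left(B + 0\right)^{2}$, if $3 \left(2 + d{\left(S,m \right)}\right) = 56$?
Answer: $\frac{53}{3} \approx 17.667$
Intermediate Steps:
$d{\left(S,m \right)} = \frac{50}{3}$ ($d{\left(S,m \right)} = -2 + \frac{1}{3} \cdot 56 = -2 + \frac{56}{3} = \frac{50}{3}$)
$B = 1$ ($B = 1^{2} = 1$)
$d{\left(55,-27 \right)} + \left(B + 0\right)^{2} = \frac{50}{3} + \left(1 + 0\right)^{2} = \frac{50}{3} + 1^{2} = \frac{50}{3} + 1 = \frac{53}{3}$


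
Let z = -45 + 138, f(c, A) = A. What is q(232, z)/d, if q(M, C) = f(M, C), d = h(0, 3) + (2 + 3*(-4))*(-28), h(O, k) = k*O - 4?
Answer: 31/92 ≈ 0.33696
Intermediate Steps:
h(O, k) = -4 + O*k (h(O, k) = O*k - 4 = -4 + O*k)
d = 276 (d = (-4 + 0*3) + (2 + 3*(-4))*(-28) = (-4 + 0) + (2 - 12)*(-28) = -4 - 10*(-28) = -4 + 280 = 276)
z = 93
q(M, C) = C
q(232, z)/d = 93/276 = 93*(1/276) = 31/92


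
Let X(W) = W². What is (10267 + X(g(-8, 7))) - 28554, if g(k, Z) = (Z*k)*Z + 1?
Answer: 134594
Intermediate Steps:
g(k, Z) = 1 + k*Z² (g(k, Z) = k*Z² + 1 = 1 + k*Z²)
(10267 + X(g(-8, 7))) - 28554 = (10267 + (1 - 8*7²)²) - 28554 = (10267 + (1 - 8*49)²) - 28554 = (10267 + (1 - 392)²) - 28554 = (10267 + (-391)²) - 28554 = (10267 + 152881) - 28554 = 163148 - 28554 = 134594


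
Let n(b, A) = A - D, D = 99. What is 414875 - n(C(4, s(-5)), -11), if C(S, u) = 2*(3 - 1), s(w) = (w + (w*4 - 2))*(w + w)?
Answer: 414985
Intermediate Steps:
s(w) = 2*w*(-2 + 5*w) (s(w) = (w + (4*w - 2))*(2*w) = (w + (-2 + 4*w))*(2*w) = (-2 + 5*w)*(2*w) = 2*w*(-2 + 5*w))
C(S, u) = 4 (C(S, u) = 2*2 = 4)
n(b, A) = -99 + A (n(b, A) = A - 1*99 = A - 99 = -99 + A)
414875 - n(C(4, s(-5)), -11) = 414875 - (-99 - 11) = 414875 - 1*(-110) = 414875 + 110 = 414985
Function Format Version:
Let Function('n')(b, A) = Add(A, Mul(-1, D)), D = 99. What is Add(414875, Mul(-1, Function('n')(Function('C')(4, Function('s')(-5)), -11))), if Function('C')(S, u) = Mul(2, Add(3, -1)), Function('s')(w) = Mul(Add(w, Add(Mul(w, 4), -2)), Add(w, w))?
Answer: 414985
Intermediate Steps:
Function('s')(w) = Mul(2, w, Add(-2, Mul(5, w))) (Function('s')(w) = Mul(Add(w, Add(Mul(4, w), -2)), Mul(2, w)) = Mul(Add(w, Add(-2, Mul(4, w))), Mul(2, w)) = Mul(Add(-2, Mul(5, w)), Mul(2, w)) = Mul(2, w, Add(-2, Mul(5, w))))
Function('C')(S, u) = 4 (Function('C')(S, u) = Mul(2, 2) = 4)
Function('n')(b, A) = Add(-99, A) (Function('n')(b, A) = Add(A, Mul(-1, 99)) = Add(A, -99) = Add(-99, A))
Add(414875, Mul(-1, Function('n')(Function('C')(4, Function('s')(-5)), -11))) = Add(414875, Mul(-1, Add(-99, -11))) = Add(414875, Mul(-1, -110)) = Add(414875, 110) = 414985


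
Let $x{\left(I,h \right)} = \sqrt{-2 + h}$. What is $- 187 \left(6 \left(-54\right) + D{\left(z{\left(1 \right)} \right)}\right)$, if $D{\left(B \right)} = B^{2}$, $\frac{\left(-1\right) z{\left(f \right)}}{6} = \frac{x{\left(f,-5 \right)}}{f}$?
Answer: $107712$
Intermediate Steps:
$z{\left(f \right)} = - \frac{6 i \sqrt{7}}{f}$ ($z{\left(f \right)} = - 6 \frac{\sqrt{-2 - 5}}{f} = - 6 \frac{\sqrt{-7}}{f} = - 6 \frac{i \sqrt{7}}{f} = - \frac{6 i \sqrt{7}}{f}$)
$- 187 \left(6 \left(-54\right) + D{\left(z{\left(1 \right)} \right)}\right) = - 187 \left(6 \left(-54\right) + \left(- \frac{6 i \sqrt{7}}{1}\right)^{2}\right) = - 187 \left(-324 + \left(\left(-6\right) i \sqrt{7} \cdot 1\right)^{2}\right) = - 187 \left(-324 + \left(- 6 i \sqrt{7}\right)^{2}\right) = - 187 \left(-324 - 252\right) = \left(-187\right) \left(-576\right) = 107712$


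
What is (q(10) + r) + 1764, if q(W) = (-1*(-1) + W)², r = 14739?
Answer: 16624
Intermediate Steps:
q(W) = (1 + W)²
(q(10) + r) + 1764 = ((1 + 10)² + 14739) + 1764 = (11² + 14739) + 1764 = (121 + 14739) + 1764 = 14860 + 1764 = 16624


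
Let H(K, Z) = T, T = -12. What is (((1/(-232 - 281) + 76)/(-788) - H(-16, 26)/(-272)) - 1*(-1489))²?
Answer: 26171728918051752025/11806604533476 ≈ 2.2167e+6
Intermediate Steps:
H(K, Z) = -12
(((1/(-232 - 281) + 76)/(-788) - H(-16, 26)/(-272)) - 1*(-1489))² = (((1/(-232 - 281) + 76)/(-788) - 1*(-12)/(-272)) - 1*(-1489))² = (((1/(-513) + 76)*(-1/788) + 12*(-1/272)) + 1489)² = (((-1/513 + 76)*(-1/788) - 3/68) + 1489)² = (((38987/513)*(-1/788) - 3/68) + 1489)² = ((-38987/404244 - 3/68) + 1489)² = (-482981/3436074 + 1489)² = (5115831205/3436074)² = 26171728918051752025/11806604533476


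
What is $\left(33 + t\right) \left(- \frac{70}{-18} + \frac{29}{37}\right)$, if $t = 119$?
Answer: $\frac{236512}{333} \approx 710.25$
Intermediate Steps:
$\left(33 + t\right) \left(- \frac{70}{-18} + \frac{29}{37}\right) = \left(33 + 119\right) \left(- \frac{70}{-18} + \frac{29}{37}\right) = 152 \left(\left(-70\right) \left(- \frac{1}{18}\right) + 29 \cdot \frac{1}{37}\right) = 152 \left(\frac{35}{9} + \frac{29}{37}\right) = 152 \cdot \frac{1556}{333} = \frac{236512}{333}$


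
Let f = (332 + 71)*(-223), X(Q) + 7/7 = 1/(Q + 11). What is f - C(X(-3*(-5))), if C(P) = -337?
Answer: -89532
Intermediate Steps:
X(Q) = -1 + 1/(11 + Q) (X(Q) = -1 + 1/(Q + 11) = -1 + 1/(11 + Q))
f = -89869 (f = 403*(-223) = -89869)
f - C(X(-3*(-5))) = -89869 - 1*(-337) = -89869 + 337 = -89532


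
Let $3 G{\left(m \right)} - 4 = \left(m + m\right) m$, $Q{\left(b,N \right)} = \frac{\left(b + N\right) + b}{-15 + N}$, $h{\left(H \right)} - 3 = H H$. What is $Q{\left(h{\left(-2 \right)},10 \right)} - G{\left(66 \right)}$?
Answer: $- \frac{43652}{15} \approx -2910.1$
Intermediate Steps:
$h{\left(H \right)} = 3 + H^{2}$ ($h{\left(H \right)} = 3 + H H = 3 + H^{2}$)
$Q{\left(b,N \right)} = \frac{N + 2 b}{-15 + N}$ ($Q{\left(b,N \right)} = \frac{\left(N + b\right) + b}{-15 + N} = \frac{N + 2 b}{-15 + N}$)
$G{\left(m \right)} = \frac{4}{3} + \frac{2 m^{2}}{3}$ ($G{\left(m \right)} = \frac{4}{3} + \frac{\left(m + m\right) m}{3} = \frac{4}{3} + \frac{2 m m}{3} = \frac{4}{3} + \frac{2 m^{2}}{3}$)
$Q{\left(h{\left(-2 \right)},10 \right)} - G{\left(66 \right)} = \frac{10 + 2 \left(3 + \left(-2\right)^{2}\right)}{-15 + 10} - \left(\frac{4}{3} + \frac{2 \cdot 66^{2}}{3}\right) = \frac{10 + 2 \left(3 + 4\right)}{-5} - \left(\frac{4}{3} + \frac{2}{3} \cdot 4356\right) = - \frac{10 + 2 \cdot 7}{5} - \left(\frac{4}{3} + 2904\right) = - \frac{10 + 14}{5} - \frac{8716}{3} = \left(- \frac{1}{5}\right) 24 - \frac{8716}{3} = - \frac{24}{5} - \frac{8716}{3} = - \frac{43652}{15}$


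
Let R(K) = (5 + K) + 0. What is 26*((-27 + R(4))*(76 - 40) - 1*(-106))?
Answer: -14092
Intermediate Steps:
R(K) = 5 + K
26*((-27 + R(4))*(76 - 40) - 1*(-106)) = 26*((-27 + (5 + 4))*(76 - 40) - 1*(-106)) = 26*((-27 + 9)*36 + 106) = 26*(-18*36 + 106) = 26*(-648 + 106) = 26*(-542) = -14092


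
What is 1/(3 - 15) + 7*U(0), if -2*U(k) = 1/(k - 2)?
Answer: 5/3 ≈ 1.6667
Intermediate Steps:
U(k) = -1/(2*(-2 + k)) (U(k) = -1/(2*(k - 2)) = -1/(2*(-2 + k)))
1/(3 - 15) + 7*U(0) = 1/(3 - 15) + 7*(-1/(-4 + 2*0)) = 1/(-12) + 7*(-1/(-4 + 0)) = -1/12 + 7*(-1/(-4)) = -1/12 + 7*(-1*(-¼)) = -1/12 + 7*(¼) = -1/12 + 7/4 = 5/3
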